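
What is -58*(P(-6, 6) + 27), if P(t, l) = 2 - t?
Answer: -2030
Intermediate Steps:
-58*(P(-6, 6) + 27) = -58*((2 - 1*(-6)) + 27) = -58*((2 + 6) + 27) = -58*(8 + 27) = -58*35 = -2030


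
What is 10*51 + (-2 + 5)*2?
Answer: 516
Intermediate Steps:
10*51 + (-2 + 5)*2 = 510 + 3*2 = 510 + 6 = 516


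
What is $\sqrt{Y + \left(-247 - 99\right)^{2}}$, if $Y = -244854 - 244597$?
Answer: $157 i \sqrt{15} \approx 608.06 i$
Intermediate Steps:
$Y = -489451$ ($Y = -244854 - 244597 = -489451$)
$\sqrt{Y + \left(-247 - 99\right)^{2}} = \sqrt{-489451 + \left(-247 - 99\right)^{2}} = \sqrt{-489451 + \left(-346\right)^{2}} = \sqrt{-489451 + 119716} = \sqrt{-369735} = 157 i \sqrt{15}$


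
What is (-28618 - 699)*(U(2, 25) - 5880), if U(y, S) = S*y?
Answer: 170918110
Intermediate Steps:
(-28618 - 699)*(U(2, 25) - 5880) = (-28618 - 699)*(25*2 - 5880) = -29317*(50 - 5880) = -29317*(-5830) = 170918110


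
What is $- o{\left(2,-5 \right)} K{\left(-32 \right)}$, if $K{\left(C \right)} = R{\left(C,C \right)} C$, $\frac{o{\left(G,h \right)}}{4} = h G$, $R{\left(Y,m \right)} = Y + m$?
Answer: $81920$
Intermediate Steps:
$o{\left(G,h \right)} = 4 G h$ ($o{\left(G,h \right)} = 4 h G = 4 G h$)
$K{\left(C \right)} = 2 C^{2}$ ($K{\left(C \right)} = \left(C + C\right) C = 2 C C = 2 C^{2}$)
$- o{\left(2,-5 \right)} K{\left(-32 \right)} = - 4 \cdot 2 \left(-5\right) 2 \left(-32\right)^{2} = - \left(-40\right) 2 \cdot 1024 = - \left(-40\right) 2048 = \left(-1\right) \left(-81920\right) = 81920$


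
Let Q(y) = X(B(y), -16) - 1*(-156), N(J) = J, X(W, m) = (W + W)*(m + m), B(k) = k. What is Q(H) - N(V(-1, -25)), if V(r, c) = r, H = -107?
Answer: 7005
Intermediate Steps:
X(W, m) = 4*W*m (X(W, m) = (2*W)*(2*m) = 4*W*m)
Q(y) = 156 - 64*y (Q(y) = 4*y*(-16) - 1*(-156) = -64*y + 156 = 156 - 64*y)
Q(H) - N(V(-1, -25)) = (156 - 64*(-107)) - 1*(-1) = (156 + 6848) + 1 = 7004 + 1 = 7005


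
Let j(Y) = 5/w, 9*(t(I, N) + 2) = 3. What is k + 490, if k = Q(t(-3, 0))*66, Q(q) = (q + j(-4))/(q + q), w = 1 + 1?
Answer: 947/2 ≈ 473.50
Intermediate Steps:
w = 2
t(I, N) = -5/3 (t(I, N) = -2 + (1/9)*3 = -2 + 1/3 = -5/3)
j(Y) = 5/2
Q(q) = (5/2 + q)/(2*q) (Q(q) = (q + 5/2)/(q + q) = (5/2 + q)/((2*q)) = (5/2 + q)*(1/(2*q)) = (5/2 + q)/(2*q))
k = -33/2 (k = ((5 + 2*(-5/3))/(4*(-5/3)))*66 = ((1/4)*(-3/5)*(5 - 10/3))*66 = ((1/4)*(-3/5)*(5/3))*66 = -1/4*66 = -33/2 ≈ -16.500)
k + 490 = -33/2 + 490 = 947/2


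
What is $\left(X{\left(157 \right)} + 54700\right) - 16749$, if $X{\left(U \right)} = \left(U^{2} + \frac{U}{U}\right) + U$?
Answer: $62758$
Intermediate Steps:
$X{\left(U \right)} = 1 + U + U^{2}$ ($X{\left(U \right)} = \left(U^{2} + 1\right) + U = \left(1 + U^{2}\right) + U = 1 + U + U^{2}$)
$\left(X{\left(157 \right)} + 54700\right) - 16749 = \left(\left(1 + 157 + 157^{2}\right) + 54700\right) - 16749 = \left(\left(1 + 157 + 24649\right) + 54700\right) - 16749 = \left(24807 + 54700\right) - 16749 = 79507 - 16749 = 62758$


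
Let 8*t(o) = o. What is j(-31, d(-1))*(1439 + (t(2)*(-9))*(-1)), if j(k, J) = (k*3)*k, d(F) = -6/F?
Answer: 16620495/4 ≈ 4.1551e+6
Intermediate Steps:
t(o) = o/8
j(k, J) = 3*k² (j(k, J) = (3*k)*k = 3*k²)
j(-31, d(-1))*(1439 + (t(2)*(-9))*(-1)) = (3*(-31)²)*(1439 + (((⅛)*2)*(-9))*(-1)) = (3*961)*(1439 + ((¼)*(-9))*(-1)) = 2883*(1439 - 9/4*(-1)) = 2883*(1439 + 9/4) = 2883*(5765/4) = 16620495/4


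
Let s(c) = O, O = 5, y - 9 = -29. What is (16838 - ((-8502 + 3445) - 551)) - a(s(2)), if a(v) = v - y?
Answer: 22421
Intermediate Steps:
y = -20 (y = 9 - 29 = -20)
s(c) = 5
a(v) = 20 + v (a(v) = v - 1*(-20) = v + 20 = 20 + v)
(16838 - ((-8502 + 3445) - 551)) - a(s(2)) = (16838 - ((-8502 + 3445) - 551)) - (20 + 5) = (16838 - (-5057 - 551)) - 1*25 = (16838 - 1*(-5608)) - 25 = (16838 + 5608) - 25 = 22446 - 25 = 22421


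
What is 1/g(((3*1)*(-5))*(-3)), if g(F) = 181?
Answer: 1/181 ≈ 0.0055249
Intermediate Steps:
1/g(((3*1)*(-5))*(-3)) = 1/181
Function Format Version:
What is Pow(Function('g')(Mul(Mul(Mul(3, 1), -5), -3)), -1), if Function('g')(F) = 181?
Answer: Rational(1, 181) ≈ 0.0055249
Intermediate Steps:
Pow(Function('g')(Mul(Mul(Mul(3, 1), -5), -3)), -1) = Pow(181, -1) = Rational(1, 181)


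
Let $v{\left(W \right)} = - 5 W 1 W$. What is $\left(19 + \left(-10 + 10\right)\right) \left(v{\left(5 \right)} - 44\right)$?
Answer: $-3211$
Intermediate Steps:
$v{\left(W \right)} = - 5 W^{2}$ ($v{\left(W \right)} = - 5 W W = - 5 W^{2}$)
$\left(19 + \left(-10 + 10\right)\right) \left(v{\left(5 \right)} - 44\right) = \left(19 + \left(-10 + 10\right)\right) \left(- 5 \cdot 5^{2} - 44\right) = \left(19 + 0\right) \left(\left(-5\right) 25 - 44\right) = 19 \left(-125 - 44\right) = 19 \left(-169\right) = -3211$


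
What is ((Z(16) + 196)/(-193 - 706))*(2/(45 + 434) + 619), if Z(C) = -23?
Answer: -51295019/430621 ≈ -119.12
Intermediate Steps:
((Z(16) + 196)/(-193 - 706))*(2/(45 + 434) + 619) = ((-23 + 196)/(-193 - 706))*(2/(45 + 434) + 619) = (173/(-899))*(2/479 + 619) = (173*(-1/899))*(2*(1/479) + 619) = -173*(2/479 + 619)/899 = -173/899*296503/479 = -51295019/430621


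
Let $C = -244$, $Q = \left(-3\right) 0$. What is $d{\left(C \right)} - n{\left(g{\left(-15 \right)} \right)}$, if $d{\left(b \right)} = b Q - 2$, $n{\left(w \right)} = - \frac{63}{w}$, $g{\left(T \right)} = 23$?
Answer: $\frac{17}{23} \approx 0.73913$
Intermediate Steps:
$Q = 0$
$d{\left(b \right)} = -2$ ($d{\left(b \right)} = b 0 - 2 = 0 - 2 = -2$)
$d{\left(C \right)} - n{\left(g{\left(-15 \right)} \right)} = -2 - - \frac{63}{23} = -2 + \frac{63}{23} = \frac{17}{23}$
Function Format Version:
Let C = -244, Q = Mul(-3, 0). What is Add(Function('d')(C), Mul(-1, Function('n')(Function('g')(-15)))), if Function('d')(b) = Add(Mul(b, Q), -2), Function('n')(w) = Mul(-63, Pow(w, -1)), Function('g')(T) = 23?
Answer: Rational(17, 23) ≈ 0.73913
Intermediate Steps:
Q = 0
Function('d')(b) = -2 (Function('d')(b) = Add(Mul(b, 0), -2) = Add(0, -2) = -2)
Add(Function('d')(C), Mul(-1, Function('n')(Function('g')(-15)))) = Add(-2, Mul(-1, Mul(-63, Pow(23, -1)))) = Add(-2, Mul(-1, Mul(-63, Rational(1, 23)))) = Add(-2, Mul(-1, Rational(-63, 23))) = Add(-2, Rational(63, 23)) = Rational(17, 23)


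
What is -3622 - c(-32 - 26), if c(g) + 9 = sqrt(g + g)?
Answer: -3613 - 2*I*sqrt(29) ≈ -3613.0 - 10.77*I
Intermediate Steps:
c(g) = -9 + sqrt(2)*sqrt(g) (c(g) = -9 + sqrt(g + g) = -9 + sqrt(2*g) = -9 + sqrt(2)*sqrt(g))
-3622 - c(-32 - 26) = -3622 - (-9 + sqrt(2)*sqrt(-32 - 26)) = -3622 - (-9 + sqrt(2)*sqrt(-58)) = -3622 - (-9 + sqrt(2)*(I*sqrt(58))) = -3622 - (-9 + 2*I*sqrt(29)) = -3622 + (9 - 2*I*sqrt(29)) = -3613 - 2*I*sqrt(29)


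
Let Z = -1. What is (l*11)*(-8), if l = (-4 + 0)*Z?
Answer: -352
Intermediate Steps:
l = 4 (l = (-4 + 0)*(-1) = -4*(-1) = 4)
(l*11)*(-8) = (4*11)*(-8) = 44*(-8) = -352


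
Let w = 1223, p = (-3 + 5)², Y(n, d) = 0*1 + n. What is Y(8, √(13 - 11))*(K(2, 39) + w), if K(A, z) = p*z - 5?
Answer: 10992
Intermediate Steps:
Y(n, d) = n (Y(n, d) = 0 + n = n)
p = 4 (p = 2² = 4)
K(A, z) = -5 + 4*z (K(A, z) = 4*z - 5 = -5 + 4*z)
Y(8, √(13 - 11))*(K(2, 39) + w) = 8*((-5 + 4*39) + 1223) = 8*((-5 + 156) + 1223) = 8*(151 + 1223) = 8*1374 = 10992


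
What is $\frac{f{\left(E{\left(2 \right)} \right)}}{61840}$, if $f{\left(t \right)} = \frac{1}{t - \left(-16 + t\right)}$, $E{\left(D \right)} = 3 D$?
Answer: $\frac{1}{989440} \approx 1.0107 \cdot 10^{-6}$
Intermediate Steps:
$f{\left(t \right)} = \frac{1}{16}$
$\frac{f{\left(E{\left(2 \right)} \right)}}{61840} = \frac{1}{16 \cdot 61840} = \frac{1}{16} \cdot \frac{1}{61840} = \frac{1}{989440}$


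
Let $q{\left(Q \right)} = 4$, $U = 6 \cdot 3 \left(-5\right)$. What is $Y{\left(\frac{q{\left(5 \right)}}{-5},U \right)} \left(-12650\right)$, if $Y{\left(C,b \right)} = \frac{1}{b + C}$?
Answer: $\frac{31625}{227} \approx 139.32$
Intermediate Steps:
$U = -90$ ($U = 18 \left(-5\right) = -90$)
$Y{\left(C,b \right)} = \frac{1}{C + b}$
$Y{\left(\frac{q{\left(5 \right)}}{-5},U \right)} \left(-12650\right) = \frac{1}{\frac{4}{-5} - 90} \left(-12650\right) = \frac{1}{4 \left(- \frac{1}{5}\right) - 90} \left(-12650\right) = \frac{1}{- \frac{4}{5} - 90} \left(-12650\right) = \frac{1}{- \frac{454}{5}} \left(-12650\right) = \left(- \frac{5}{454}\right) \left(-12650\right) = \frac{31625}{227}$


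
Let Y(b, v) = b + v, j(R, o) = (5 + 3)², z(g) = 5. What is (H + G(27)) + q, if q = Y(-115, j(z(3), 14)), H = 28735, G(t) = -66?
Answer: 28618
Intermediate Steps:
j(R, o) = 64 (j(R, o) = 8² = 64)
q = -51 (q = -115 + 64 = -51)
(H + G(27)) + q = (28735 - 66) - 51 = 28669 - 51 = 28618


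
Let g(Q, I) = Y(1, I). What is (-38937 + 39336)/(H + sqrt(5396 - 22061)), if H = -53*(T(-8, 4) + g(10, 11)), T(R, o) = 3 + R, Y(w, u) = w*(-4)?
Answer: 63441/81398 - 133*I*sqrt(16665)/81398 ≈ 0.77939 - 0.21093*I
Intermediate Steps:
Y(w, u) = -4*w
g(Q, I) = -4 (g(Q, I) = -4*1 = -4)
H = 477 (H = -53*((3 - 8) - 4) = -53*(-5 - 4) = -53*(-9) = 477)
(-38937 + 39336)/(H + sqrt(5396 - 22061)) = (-38937 + 39336)/(477 + sqrt(5396 - 22061)) = 399/(477 + sqrt(-16665)) = 399/(477 + I*sqrt(16665))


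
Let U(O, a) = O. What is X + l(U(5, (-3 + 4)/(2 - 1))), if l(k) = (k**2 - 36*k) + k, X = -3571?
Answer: -3721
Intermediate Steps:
l(k) = k**2 - 35*k
X + l(U(5, (-3 + 4)/(2 - 1))) = -3571 + 5*(-35 + 5) = -3571 + 5*(-30) = -3571 - 150 = -3721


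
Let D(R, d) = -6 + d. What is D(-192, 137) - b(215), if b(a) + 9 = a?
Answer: -75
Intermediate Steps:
b(a) = -9 + a
D(-192, 137) - b(215) = (-6 + 137) - (-9 + 215) = 131 - 1*206 = 131 - 206 = -75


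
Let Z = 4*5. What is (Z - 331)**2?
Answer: 96721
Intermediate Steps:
Z = 20
(Z - 331)**2 = (20 - 331)**2 = (-311)**2 = 96721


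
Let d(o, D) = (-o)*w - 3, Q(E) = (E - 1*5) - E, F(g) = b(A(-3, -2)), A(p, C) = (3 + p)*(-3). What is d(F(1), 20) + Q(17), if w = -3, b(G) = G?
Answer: -8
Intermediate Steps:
A(p, C) = -9 - 3*p
F(g) = 0 (F(g) = -9 - 3*(-3) = -9 + 9 = 0)
Q(E) = -5 (Q(E) = (E - 5) - E = (-5 + E) - E = -5)
d(o, D) = -3 + 3*o (d(o, D) = -o*(-3) - 3 = 3*o - 3 = -3 + 3*o)
d(F(1), 20) + Q(17) = (-3 + 3*0) - 5 = (-3 + 0) - 5 = -3 - 5 = -8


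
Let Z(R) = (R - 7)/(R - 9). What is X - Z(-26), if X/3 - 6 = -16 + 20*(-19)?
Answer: -40983/35 ≈ -1170.9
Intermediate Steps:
X = -1170 (X = 18 + 3*(-16 + 20*(-19)) = 18 + 3*(-16 - 380) = 18 + 3*(-396) = 18 - 1188 = -1170)
Z(R) = (-7 + R)/(-9 + R)
X - Z(-26) = -1170 - (-7 - 26)/(-9 - 26) = -1170 - (-33)/(-35) = -1170 - (-1)*(-33)/35 = -1170 - 1*33/35 = -1170 - 33/35 = -40983/35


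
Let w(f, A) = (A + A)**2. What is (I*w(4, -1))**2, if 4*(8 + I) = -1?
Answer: 1089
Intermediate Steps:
I = -33/4 (I = -8 + (1/4)*(-1) = -8 - 1/4 = -33/4 ≈ -8.2500)
w(f, A) = 4*A**2 (w(f, A) = (2*A)**2 = 4*A**2)
(I*w(4, -1))**2 = (-33*(-1)**2)**2 = (-33)**2 = 1089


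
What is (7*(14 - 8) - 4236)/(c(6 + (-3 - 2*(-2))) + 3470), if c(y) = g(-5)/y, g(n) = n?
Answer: -9786/8095 ≈ -1.2089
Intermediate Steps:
c(y) = -5/y
(7*(14 - 8) - 4236)/(c(6 + (-3 - 2*(-2))) + 3470) = (7*(14 - 8) - 4236)/(-5/(6 + (-3 - 2*(-2))) + 3470) = (7*6 - 4236)/(-5/(6 + (-3 + 4)) + 3470) = (42 - 4236)/(-5/(6 + 1) + 3470) = -4194/(-5/7 + 3470) = -4194/24285/7 = -4194*7/24285 = -9786/8095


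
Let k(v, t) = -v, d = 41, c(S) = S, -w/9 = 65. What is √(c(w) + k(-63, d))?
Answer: 3*I*√58 ≈ 22.847*I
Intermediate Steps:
w = -585 (w = -9*65 = -585)
√(c(w) + k(-63, d)) = √(-585 - 1*(-63)) = √(-585 + 63) = √(-522) = 3*I*√58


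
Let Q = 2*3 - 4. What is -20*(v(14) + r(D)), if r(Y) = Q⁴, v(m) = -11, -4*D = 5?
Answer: -100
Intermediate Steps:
D = -5/4 (D = -¼*5 = -5/4 ≈ -1.2500)
Q = 2 (Q = 6 - 4 = 2)
r(Y) = 16 (r(Y) = 2⁴ = 16)
-20*(v(14) + r(D)) = -20*(-11 + 16) = -20*5 = -100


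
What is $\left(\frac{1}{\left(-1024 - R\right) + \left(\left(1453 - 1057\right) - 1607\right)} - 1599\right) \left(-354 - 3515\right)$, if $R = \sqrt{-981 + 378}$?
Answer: $\frac{141127184657}{22812} - \frac{53 i \sqrt{67}}{22812} \approx 6.1865 \cdot 10^{6} - 0.019017 i$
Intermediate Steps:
$R = 3 i \sqrt{67}$ ($R = \sqrt{-603} = 3 i \sqrt{67} \approx 24.556 i$)
$\left(\frac{1}{\left(-1024 - R\right) + \left(\left(1453 - 1057\right) - 1607\right)} - 1599\right) \left(-354 - 3515\right) = \left(\frac{1}{\left(-1024 - 3 i \sqrt{67}\right) + \left(\left(1453 - 1057\right) - 1607\right)} - 1599\right) \left(-354 - 3515\right) = \left(\frac{1}{\left(-1024 - 3 i \sqrt{67}\right) + \left(396 - 1607\right)} - 1599\right) \left(-3869\right) = \left(\frac{1}{\left(-1024 - 3 i \sqrt{67}\right) - 1211} - 1599\right) \left(-3869\right) = \left(\frac{1}{-2235 - 3 i \sqrt{67}} - 1599\right) \left(-3869\right) = \left(-1599 + \frac{1}{-2235 - 3 i \sqrt{67}}\right) \left(-3869\right) = 6186531 - \frac{3869}{-2235 - 3 i \sqrt{67}}$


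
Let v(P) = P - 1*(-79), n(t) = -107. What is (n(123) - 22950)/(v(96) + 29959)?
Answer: -23057/30134 ≈ -0.76515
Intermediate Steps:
v(P) = 79 + P (v(P) = P + 79 = 79 + P)
(n(123) - 22950)/(v(96) + 29959) = (-107 - 22950)/((79 + 96) + 29959) = -23057/(175 + 29959) = -23057/30134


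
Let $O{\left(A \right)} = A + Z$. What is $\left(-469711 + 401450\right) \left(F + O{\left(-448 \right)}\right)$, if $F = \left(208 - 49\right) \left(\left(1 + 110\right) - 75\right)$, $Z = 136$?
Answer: $-369428532$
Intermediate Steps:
$F = 5724$ ($F = 159 \left(111 - 75\right) = 159 \cdot 36 = 5724$)
$O{\left(A \right)} = 136 + A$ ($O{\left(A \right)} = A + 136 = 136 + A$)
$\left(-469711 + 401450\right) \left(F + O{\left(-448 \right)}\right) = \left(-469711 + 401450\right) \left(5724 + \left(136 - 448\right)\right) = - 68261 \left(5724 - 312\right) = \left(-68261\right) 5412 = -369428532$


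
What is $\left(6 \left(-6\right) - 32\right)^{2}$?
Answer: $4624$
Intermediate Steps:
$\left(6 \left(-6\right) - 32\right)^{2} = \left(-36 - 32\right)^{2} = \left(-68\right)^{2} = 4624$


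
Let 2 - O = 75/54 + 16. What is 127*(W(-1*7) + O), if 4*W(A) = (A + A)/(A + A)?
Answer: -69215/36 ≈ -1922.6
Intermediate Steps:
W(A) = ¼ (W(A) = ((A + A)/(A + A))/4 = ((2*A)/((2*A)))/4 = ((2*A)*(1/(2*A)))/4 = (¼)*1 = ¼)
O = -277/18 (O = 2 - (75/54 + 16) = 2 - (75*(1/54) + 16) = 2 - (25/18 + 16) = 2 - 1*313/18 = 2 - 313/18 = -277/18 ≈ -15.389)
127*(W(-1*7) + O) = 127*(¼ - 277/18) = 127*(-545/36) = -69215/36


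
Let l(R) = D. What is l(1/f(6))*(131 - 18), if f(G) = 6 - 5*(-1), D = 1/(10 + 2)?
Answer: 113/12 ≈ 9.4167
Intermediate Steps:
D = 1/12 ≈ 0.083333
f(G) = 11 (f(G) = 6 + 5 = 11)
l(R) = 1/12
l(1/f(6))*(131 - 18) = (131 - 18)/12 = (1/12)*113 = 113/12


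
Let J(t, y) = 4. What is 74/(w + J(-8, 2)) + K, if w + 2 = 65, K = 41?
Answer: 2821/67 ≈ 42.104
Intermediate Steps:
w = 63 (w = -2 + 65 = 63)
74/(w + J(-8, 2)) + K = 74/(63 + 4) + 41 = 74/67 + 41 = 2821/67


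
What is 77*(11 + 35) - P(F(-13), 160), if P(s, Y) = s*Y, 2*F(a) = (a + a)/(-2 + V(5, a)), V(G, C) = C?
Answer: 10210/3 ≈ 3403.3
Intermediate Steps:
F(a) = a/(-2 + a) (F(a) = ((a + a)/(-2 + a))/2 = ((2*a)/(-2 + a))/2 = (2*a/(-2 + a))/2 = a/(-2 + a))
P(s, Y) = Y*s
77*(11 + 35) - P(F(-13), 160) = 77*(11 + 35) - 160*(-13/(-2 - 13)) = 77*46 - 160*(-13/(-15)) = 3542 - 160*(-13*(-1/15)) = 3542 - 160*13/15 = 3542 - 1*416/3 = 3542 - 416/3 = 10210/3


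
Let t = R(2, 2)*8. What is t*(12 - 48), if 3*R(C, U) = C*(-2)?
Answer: 384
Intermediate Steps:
R(C, U) = -2*C/3 (R(C, U) = (C*(-2))/3 = (-2*C)/3 = -2*C/3)
t = -32/3 (t = -2/3*2*8 = -4/3*8 = -32/3 ≈ -10.667)
t*(12 - 48) = -32*(12 - 48)/3 = -32/3*(-36) = 384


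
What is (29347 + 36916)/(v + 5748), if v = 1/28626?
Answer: 1896844638/164542249 ≈ 11.528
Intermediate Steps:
v = 1/28626 ≈ 3.4933e-5
(29347 + 36916)/(v + 5748) = (29347 + 36916)/(1/28626 + 5748) = 66263/(164542249/28626) = 66263*(28626/164542249) = 1896844638/164542249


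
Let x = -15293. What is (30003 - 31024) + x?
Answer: -16314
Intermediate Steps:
(30003 - 31024) + x = (30003 - 31024) - 15293 = -1021 - 15293 = -16314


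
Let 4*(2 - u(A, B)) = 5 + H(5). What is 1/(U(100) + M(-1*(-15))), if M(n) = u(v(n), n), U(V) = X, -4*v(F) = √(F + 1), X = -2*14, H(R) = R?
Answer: -2/57 ≈ -0.035088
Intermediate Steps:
X = -28
v(F) = -√(1 + F)/4 (v(F) = -√(F + 1)/4 = -√(1 + F)/4)
u(A, B) = -½ (u(A, B) = 2 - (5 + 5)/4 = 2 - ¼*10 = 2 - 5/2 = -½)
U(V) = -28
M(n) = -½
1/(U(100) + M(-1*(-15))) = 1/(-28 - ½) = 1/(-57/2) = -2/57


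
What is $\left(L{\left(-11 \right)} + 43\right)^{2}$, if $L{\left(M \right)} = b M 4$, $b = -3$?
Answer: $30625$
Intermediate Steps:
$L{\left(M \right)} = - 12 M$ ($L{\left(M \right)} = - 3 M 4 = - 12 M$)
$\left(L{\left(-11 \right)} + 43\right)^{2} = \left(\left(-12\right) \left(-11\right) + 43\right)^{2} = \left(132 + 43\right)^{2} = 175^{2} = 30625$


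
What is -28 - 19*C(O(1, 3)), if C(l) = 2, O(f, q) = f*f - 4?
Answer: -66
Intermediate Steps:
O(f, q) = -4 + f² (O(f, q) = f² - 4 = -4 + f²)
-28 - 19*C(O(1, 3)) = -28 - 19*2 = -28 - 38 = -66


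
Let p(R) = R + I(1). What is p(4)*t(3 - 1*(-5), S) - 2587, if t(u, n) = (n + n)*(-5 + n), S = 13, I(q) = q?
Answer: -1547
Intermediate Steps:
t(u, n) = 2*n*(-5 + n) (t(u, n) = (2*n)*(-5 + n) = 2*n*(-5 + n))
p(R) = 1 + R (p(R) = R + 1 = 1 + R)
p(4)*t(3 - 1*(-5), S) - 2587 = (1 + 4)*(2*13*(-5 + 13)) - 2587 = 5*(2*13*8) - 2587 = 5*208 - 2587 = 1040 - 2587 = -1547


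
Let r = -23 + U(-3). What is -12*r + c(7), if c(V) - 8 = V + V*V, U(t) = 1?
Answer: 328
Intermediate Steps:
c(V) = 8 + V + V² (c(V) = 8 + (V + V*V) = 8 + (V + V²) = 8 + V + V²)
r = -22 (r = -23 + 1 = -22)
-12*r + c(7) = -12*(-22) + (8 + 7 + 7²) = 264 + (8 + 7 + 49) = 264 + 64 = 328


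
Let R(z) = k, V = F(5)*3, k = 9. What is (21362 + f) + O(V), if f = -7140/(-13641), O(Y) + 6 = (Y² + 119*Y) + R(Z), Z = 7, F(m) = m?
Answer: 106288505/4547 ≈ 23376.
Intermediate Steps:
V = 15 (V = 5*3 = 15)
R(z) = 9
O(Y) = 3 + Y² + 119*Y (O(Y) = -6 + ((Y² + 119*Y) + 9) = -6 + (9 + Y² + 119*Y) = 3 + Y² + 119*Y)
f = 2380/4547 (f = -7140*(-1/13641) = 2380/4547 ≈ 0.52342)
(21362 + f) + O(V) = (21362 + 2380/4547) + (3 + 15² + 119*15) = 97135394/4547 + (3 + 225 + 1785) = 97135394/4547 + 2013 = 106288505/4547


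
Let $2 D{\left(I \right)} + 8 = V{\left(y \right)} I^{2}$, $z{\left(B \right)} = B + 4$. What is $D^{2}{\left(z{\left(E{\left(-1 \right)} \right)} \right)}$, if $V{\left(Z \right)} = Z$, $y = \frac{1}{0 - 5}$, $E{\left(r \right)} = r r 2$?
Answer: $\frac{1444}{25} \approx 57.76$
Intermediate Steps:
$E{\left(r \right)} = 2 r^{2}$ ($E{\left(r \right)} = r 2 r = 2 r^{2}$)
$z{\left(B \right)} = 4 + B$
$y = - \frac{1}{5}$ ($y = \frac{1}{-5} = - \frac{1}{5} \approx -0.2$)
$D{\left(I \right)} = -4 - \frac{I^{2}}{10}$ ($D{\left(I \right)} = -4 + \frac{\left(- \frac{1}{5}\right) I^{2}}{2} = -4 - \frac{I^{2}}{10}$)
$D^{2}{\left(z{\left(E{\left(-1 \right)} \right)} \right)} = \left(-4 - \frac{\left(4 + 2 \left(-1\right)^{2}\right)^{2}}{10}\right)^{2} = \left(-4 - \frac{\left(4 + 2 \cdot 1\right)^{2}}{10}\right)^{2} = \left(-4 - \frac{\left(4 + 2\right)^{2}}{10}\right)^{2} = \left(-4 - \frac{6^{2}}{10}\right)^{2} = \left(-4 - \frac{18}{5}\right)^{2} = \left(- \frac{38}{5}\right)^{2} = \frac{1444}{25}$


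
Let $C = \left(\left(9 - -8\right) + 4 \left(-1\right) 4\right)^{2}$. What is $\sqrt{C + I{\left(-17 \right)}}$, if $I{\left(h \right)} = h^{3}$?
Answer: $4 i \sqrt{307} \approx 70.086 i$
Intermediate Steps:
$C = 1$ ($C = \left(\left(9 + 8\right) - 16\right)^{2} = \left(17 - 16\right)^{2} = 1^{2} = 1$)
$\sqrt{C + I{\left(-17 \right)}} = \sqrt{1 + \left(-17\right)^{3}} = \sqrt{1 - 4913} = \sqrt{-4912} = 4 i \sqrt{307}$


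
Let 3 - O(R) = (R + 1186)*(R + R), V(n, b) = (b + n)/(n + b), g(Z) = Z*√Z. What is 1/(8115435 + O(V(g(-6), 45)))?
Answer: 1/8113064 ≈ 1.2326e-7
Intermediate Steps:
g(Z) = Z^(3/2)
V(n, b) = 1 (V(n, b) = (b + n)/(b + n) = 1)
O(R) = 3 - 2*R*(1186 + R) (O(R) = 3 - (R + 1186)*(R + R) = 3 - (1186 + R)*2*R = 3 - 2*R*(1186 + R))
1/(8115435 + O(V(g(-6), 45))) = 1/(8115435 + (3 - 2372*1 - 2*1²)) = 1/(8115435 + (3 - 2372 - 2*1)) = 1/(8115435 + (3 - 2372 - 2)) = 1/(8115435 - 2371) = 1/8113064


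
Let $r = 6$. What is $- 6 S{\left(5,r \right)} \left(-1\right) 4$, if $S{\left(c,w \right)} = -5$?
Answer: $-120$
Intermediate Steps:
$- 6 S{\left(5,r \right)} \left(-1\right) 4 = - 6 \left(-5\right) \left(-1\right) 4 = - 6 \cdot 5 \cdot 4 = \left(-6\right) 20 = -120$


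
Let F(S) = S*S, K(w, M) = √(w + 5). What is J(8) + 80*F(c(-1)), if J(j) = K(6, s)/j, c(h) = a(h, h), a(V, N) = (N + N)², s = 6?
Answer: 1280 + √11/8 ≈ 1280.4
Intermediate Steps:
K(w, M) = √(5 + w)
a(V, N) = 4*N² (a(V, N) = (2*N)² = 4*N²)
c(h) = 4*h²
J(j) = √11/j (J(j) = √(5 + 6)/j = √11/j)
F(S) = S²
J(8) + 80*F(c(-1)) = √11/8 + 80*(4*(-1)²)² = √11*(⅛) + 80*(4*1)² = √11/8 + 80*4² = √11/8 + 80*16 = √11/8 + 1280 = 1280 + √11/8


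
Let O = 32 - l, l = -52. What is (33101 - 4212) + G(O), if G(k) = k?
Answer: 28973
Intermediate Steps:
O = 84 (O = 32 - 1*(-52) = 32 + 52 = 84)
(33101 - 4212) + G(O) = (33101 - 4212) + 84 = 28889 + 84 = 28973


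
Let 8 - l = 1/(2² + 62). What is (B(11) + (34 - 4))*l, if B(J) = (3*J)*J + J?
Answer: 106454/33 ≈ 3225.9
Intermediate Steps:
B(J) = J + 3*J² (B(J) = 3*J² + J = J + 3*J²)
l = 527/66 (l = 8 - 1/(2² + 62) = 8 - 1/(4 + 62) = 8 - 1/66 = 527/66 ≈ 7.9848)
(B(11) + (34 - 4))*l = (11*(1 + 3*11) + (34 - 4))*(527/66) = (11*(1 + 33) + 30)*(527/66) = (11*34 + 30)*(527/66) = (374 + 30)*(527/66) = 404*(527/66) = 106454/33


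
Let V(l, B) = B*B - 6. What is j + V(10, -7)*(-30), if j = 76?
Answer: -1214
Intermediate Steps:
V(l, B) = -6 + B² (V(l, B) = B² - 6 = -6 + B²)
j + V(10, -7)*(-30) = 76 + (-6 + (-7)²)*(-30) = 76 + (-6 + 49)*(-30) = 76 + 43*(-30) = 76 - 1290 = -1214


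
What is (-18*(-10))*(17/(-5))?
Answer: -612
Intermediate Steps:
(-18*(-10))*(17/(-5)) = 180*(17*(-1/5)) = 180*(-17/5) = -612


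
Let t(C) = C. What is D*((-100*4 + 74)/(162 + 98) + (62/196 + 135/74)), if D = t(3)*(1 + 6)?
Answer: 627033/33670 ≈ 18.623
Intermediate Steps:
D = 21 (D = 3*(1 + 6) = 3*7 = 21)
D*((-100*4 + 74)/(162 + 98) + (62/196 + 135/74)) = 21*((-100*4 + 74)/(162 + 98) + (62/196 + 135/74)) = 21*((-400 + 74)/260 + (62*(1/196) + 135*(1/74))) = 21*(-326*1/260 + (31/98 + 135/74)) = 21*(-163/130 + 3881/1813) = 21*(209011/235690) = 627033/33670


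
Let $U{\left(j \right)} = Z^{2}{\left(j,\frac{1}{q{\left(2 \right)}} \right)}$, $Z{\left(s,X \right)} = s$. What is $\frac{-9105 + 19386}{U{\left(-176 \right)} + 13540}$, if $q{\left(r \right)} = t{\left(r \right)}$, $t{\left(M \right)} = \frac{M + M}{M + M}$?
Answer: $\frac{10281}{44516} \approx 0.23095$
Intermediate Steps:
$t{\left(M \right)} = 1$ ($t{\left(M \right)} = \frac{2 M}{2 M} = 2 M \frac{1}{2 M} = 1$)
$q{\left(r \right)} = 1$
$U{\left(j \right)} = j^{2}$
$\frac{-9105 + 19386}{U{\left(-176 \right)} + 13540} = \frac{-9105 + 19386}{\left(-176\right)^{2} + 13540} = \frac{10281}{30976 + 13540} = \frac{10281}{44516}$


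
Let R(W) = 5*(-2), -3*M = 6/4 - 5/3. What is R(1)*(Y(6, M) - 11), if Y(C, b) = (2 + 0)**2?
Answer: 70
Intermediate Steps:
M = 1/18 (M = -(6/4 - 5/3)/3 = -(6*(1/4) - 5*1/3)/3 = -(3/2 - 5/3)/3 = -1/3*(-1/6) = 1/18 ≈ 0.055556)
R(W) = -10
Y(C, b) = 4 (Y(C, b) = 2**2 = 4)
R(1)*(Y(6, M) - 11) = -10*(4 - 11) = -10*(-7) = 70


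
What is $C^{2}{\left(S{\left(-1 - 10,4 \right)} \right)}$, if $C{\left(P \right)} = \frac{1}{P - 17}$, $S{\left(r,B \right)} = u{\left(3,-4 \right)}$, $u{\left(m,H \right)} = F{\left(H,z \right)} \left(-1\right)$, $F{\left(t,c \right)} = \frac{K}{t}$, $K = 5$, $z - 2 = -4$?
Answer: $\frac{16}{3969} \approx 0.0040312$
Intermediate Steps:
$z = -2$ ($z = 2 - 4 = -2$)
$F{\left(t,c \right)} = \frac{5}{t}$
$u{\left(m,H \right)} = - \frac{5}{H}$ ($u{\left(m,H \right)} = \frac{5}{H} \left(-1\right) = - \frac{5}{H}$)
$S{\left(r,B \right)} = \frac{5}{4}$ ($S{\left(r,B \right)} = - \frac{5}{-4} = \left(-5\right) \left(- \frac{1}{4}\right) = \frac{5}{4}$)
$C{\left(P \right)} = \frac{1}{-17 + P}$
$C^{2}{\left(S{\left(-1 - 10,4 \right)} \right)} = \left(\frac{1}{-17 + \frac{5}{4}}\right)^{2} = \left(\frac{1}{- \frac{63}{4}}\right)^{2} = \left(- \frac{4}{63}\right)^{2} = \frac{16}{3969}$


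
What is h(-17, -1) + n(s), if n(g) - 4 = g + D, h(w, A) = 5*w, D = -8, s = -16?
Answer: -105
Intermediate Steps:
n(g) = -4 + g (n(g) = 4 + (g - 8) = 4 + (-8 + g) = -4 + g)
h(-17, -1) + n(s) = 5*(-17) + (-4 - 16) = -85 - 20 = -105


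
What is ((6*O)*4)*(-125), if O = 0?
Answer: 0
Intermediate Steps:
((6*O)*4)*(-125) = ((6*0)*4)*(-125) = (0*4)*(-125) = 0*(-125) = 0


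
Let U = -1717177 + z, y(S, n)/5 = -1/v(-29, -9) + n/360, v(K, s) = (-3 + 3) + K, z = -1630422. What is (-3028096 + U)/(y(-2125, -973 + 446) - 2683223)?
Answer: 13312451160/5602584547 ≈ 2.3761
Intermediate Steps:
v(K, s) = K (v(K, s) = 0 + K = K)
y(S, n) = 5/29 + n/72 (y(S, n) = 5*(-1/(-29) + n/360) = 5*(-1*(-1/29) + n*(1/360)) = 5*(1/29 + n/360) = 5/29 + n/72)
U = -3347599 (U = -1717177 - 1630422 = -3347599)
(-3028096 + U)/(y(-2125, -973 + 446) - 2683223) = (-3028096 - 3347599)/((5/29 + (-973 + 446)/72) - 2683223) = -6375695/((5/29 + (1/72)*(-527)) - 2683223) = -6375695/((5/29 - 527/72) - 2683223) = -6375695/(-14923/2088 - 2683223) = -6375695/(-5602584547/2088) = -6375695*(-2088/5602584547) = 13312451160/5602584547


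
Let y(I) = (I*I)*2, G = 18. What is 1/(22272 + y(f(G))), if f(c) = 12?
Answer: 1/22560 ≈ 4.4326e-5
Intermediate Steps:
y(I) = 2*I² (y(I) = I²*2 = 2*I²)
1/(22272 + y(f(G))) = 1/(22272 + 2*12²) = 1/(22272 + 2*144) = 1/(22272 + 288) = 1/22560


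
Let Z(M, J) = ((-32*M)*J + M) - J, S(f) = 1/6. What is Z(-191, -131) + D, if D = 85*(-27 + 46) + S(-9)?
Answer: -4794701/6 ≈ -7.9912e+5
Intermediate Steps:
S(f) = ⅙
Z(M, J) = M - J - 32*J*M (Z(M, J) = (-32*J*M + M) - J = (M - 32*J*M) - J = M - J - 32*J*M)
D = 9691/6 (D = 85*(-27 + 46) + ⅙ = 85*19 + ⅙ = 1615 + ⅙ = 9691/6 ≈ 1615.2)
Z(-191, -131) + D = (-191 - 1*(-131) - 32*(-131)*(-191)) + 9691/6 = (-191 + 131 - 800672) + 9691/6 = -800732 + 9691/6 = -4794701/6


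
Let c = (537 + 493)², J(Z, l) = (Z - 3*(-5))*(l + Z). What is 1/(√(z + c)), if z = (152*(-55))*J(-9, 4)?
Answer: √13117/131170 ≈ 0.00087314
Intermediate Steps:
J(Z, l) = (15 + Z)*(Z + l) (J(Z, l) = (Z + 15)*(Z + l) = (15 + Z)*(Z + l))
c = 1060900 (c = 1030² = 1060900)
z = 250800 (z = (152*(-55))*((-9)² + 15*(-9) + 15*4 - 9*4) = -8360*(81 - 135 + 60 - 36) = -8360*(-30) = 250800)
1/(√(z + c)) = 1/(√(250800 + 1060900)) = 1/(√1311700) = 1/(10*√13117) = √13117/131170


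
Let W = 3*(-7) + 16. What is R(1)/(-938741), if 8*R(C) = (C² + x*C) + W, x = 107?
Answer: -103/7509928 ≈ -1.3715e-5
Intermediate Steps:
W = -5 (W = -21 + 16 = -5)
R(C) = -5/8 + C²/8 + 107*C/8 (R(C) = ((C² + 107*C) - 5)/8 = (-5 + C² + 107*C)/8 = -5/8 + C²/8 + 107*C/8)
R(1)/(-938741) = (-5/8 + (⅛)*1² + (107/8)*1)/(-938741) = (-5/8 + (⅛)*1 + 107/8)*(-1/938741) = (-5/8 + ⅛ + 107/8)*(-1/938741) = (103/8)*(-1/938741) = -103/7509928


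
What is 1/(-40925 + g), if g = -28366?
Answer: -1/69291 ≈ -1.4432e-5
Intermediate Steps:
1/(-40925 + g) = 1/(-40925 - 28366) = 1/(-69291) = -1/69291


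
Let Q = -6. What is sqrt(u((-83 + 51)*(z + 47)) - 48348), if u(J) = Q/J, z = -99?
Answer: I*sqrt(522932007)/104 ≈ 219.88*I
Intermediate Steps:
u(J) = -6/J
sqrt(u((-83 + 51)*(z + 47)) - 48348) = sqrt(-6*1/((-99 + 47)*(-83 + 51)) - 48348) = sqrt(-6/((-32*(-52))) - 48348) = sqrt(-6/1664 - 48348) = sqrt(-6*1/1664 - 48348) = sqrt(-3/832 - 48348) = sqrt(-40225539/832) = I*sqrt(522932007)/104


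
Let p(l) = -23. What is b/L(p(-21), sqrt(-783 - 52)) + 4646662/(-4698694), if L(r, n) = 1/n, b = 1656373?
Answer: -2323331/2349347 + 1656373*I*sqrt(835) ≈ -0.98893 + 4.7863e+7*I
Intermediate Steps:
b/L(p(-21), sqrt(-783 - 52)) + 4646662/(-4698694) = 1656373/(1/(sqrt(-783 - 52))) + 4646662/(-4698694) = 1656373/(1/(sqrt(-835))) + 4646662*(-1/4698694) = 1656373/(1/(I*sqrt(835))) - 2323331/2349347 = 1656373/((-I*sqrt(835)/835)) - 2323331/2349347 = 1656373*(I*sqrt(835)) - 2323331/2349347 = 1656373*I*sqrt(835) - 2323331/2349347 = -2323331/2349347 + 1656373*I*sqrt(835)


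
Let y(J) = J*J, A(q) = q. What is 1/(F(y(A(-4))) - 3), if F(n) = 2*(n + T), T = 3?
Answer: 1/35 ≈ 0.028571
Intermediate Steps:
y(J) = J²
F(n) = 6 + 2*n (F(n) = 2*(n + 3) = 2*(3 + n) = 6 + 2*n)
1/(F(y(A(-4))) - 3) = 1/((6 + 2*(-4)²) - 3) = 1/((6 + 2*16) - 3) = 1/((6 + 32) - 3) = 1/(38 - 3) = 1/35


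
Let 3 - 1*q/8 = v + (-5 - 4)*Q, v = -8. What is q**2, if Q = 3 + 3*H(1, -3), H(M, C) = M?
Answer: 270400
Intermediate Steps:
Q = 6 (Q = 3 + 3*1 = 3 + 3 = 6)
q = 520 (q = 24 - 8*(-8 + (-5 - 4)*6) = 24 - 8*(-8 - 9*6) = 24 - 8*(-8 - 54) = 24 - 8*(-62) = 24 + 496 = 520)
q**2 = 520**2 = 270400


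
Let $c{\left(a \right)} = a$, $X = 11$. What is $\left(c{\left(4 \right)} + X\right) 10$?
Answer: $150$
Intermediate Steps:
$\left(c{\left(4 \right)} + X\right) 10 = \left(4 + 11\right) 10 = 15 \cdot 10 = 150$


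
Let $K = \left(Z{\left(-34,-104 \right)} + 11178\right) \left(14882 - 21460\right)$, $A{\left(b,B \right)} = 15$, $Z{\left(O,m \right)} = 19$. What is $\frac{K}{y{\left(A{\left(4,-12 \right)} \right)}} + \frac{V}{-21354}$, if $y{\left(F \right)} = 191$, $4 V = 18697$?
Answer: $- \frac{6291222189383}{16314456} \approx -3.8562 \cdot 10^{5}$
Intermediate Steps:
$V = \frac{18697}{4}$ ($V = \frac{1}{4} \cdot 18697 = \frac{18697}{4} \approx 4674.3$)
$K = -73653866$ ($K = \left(19 + 11178\right) \left(14882 - 21460\right) = 11197 \left(-6578\right) = -73653866$)
$\frac{K}{y{\left(A{\left(4,-12 \right)} \right)}} + \frac{V}{-21354} = - \frac{73653866}{191} + \frac{18697}{4 \left(-21354\right)} = \left(-73653866\right) \frac{1}{191} + \frac{18697}{4} \left(- \frac{1}{21354}\right) = - \frac{73653866}{191} - \frac{18697}{85416} = - \frac{6291222189383}{16314456}$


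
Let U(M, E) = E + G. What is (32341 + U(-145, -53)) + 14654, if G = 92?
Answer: 47034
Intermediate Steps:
U(M, E) = 92 + E (U(M, E) = E + 92 = 92 + E)
(32341 + U(-145, -53)) + 14654 = (32341 + (92 - 53)) + 14654 = (32341 + 39) + 14654 = 32380 + 14654 = 47034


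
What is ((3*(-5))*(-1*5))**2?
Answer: 5625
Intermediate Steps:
((3*(-5))*(-1*5))**2 = (-15*(-5))**2 = 75**2 = 5625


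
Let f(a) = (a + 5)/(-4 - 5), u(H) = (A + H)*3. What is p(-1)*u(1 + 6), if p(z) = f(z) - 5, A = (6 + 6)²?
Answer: -7399/3 ≈ -2466.3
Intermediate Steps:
A = 144 (A = 12² = 144)
u(H) = 432 + 3*H (u(H) = (144 + H)*3 = 432 + 3*H)
f(a) = -5/9 - a/9 (f(a) = (5 + a)/(-9) = (5 + a)*(-⅑) = -5/9 - a/9)
p(z) = -50/9 - z/9 (p(z) = (-5/9 - z/9) - 5 = -50/9 - z/9)
p(-1)*u(1 + 6) = (-50/9 - ⅑*(-1))*(432 + 3*(1 + 6)) = (-50/9 + ⅑)*(432 + 3*7) = -49*(432 + 21)/9 = -49/9*453 = -7399/3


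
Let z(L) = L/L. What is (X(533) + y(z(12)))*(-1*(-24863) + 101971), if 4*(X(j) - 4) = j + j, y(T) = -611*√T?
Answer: -43186977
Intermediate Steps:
z(L) = 1
X(j) = 4 + j/2 (X(j) = 4 + (j + j)/4 = 4 + (2*j)/4 = 4 + j/2)
(X(533) + y(z(12)))*(-1*(-24863) + 101971) = ((4 + (½)*533) - 611*√1)*(-1*(-24863) + 101971) = ((4 + 533/2) - 611*1)*(24863 + 101971) = (541/2 - 611)*126834 = -681/2*126834 = -43186977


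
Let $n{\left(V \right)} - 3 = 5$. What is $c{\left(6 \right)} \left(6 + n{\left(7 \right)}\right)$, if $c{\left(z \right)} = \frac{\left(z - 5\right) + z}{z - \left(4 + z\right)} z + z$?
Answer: $-63$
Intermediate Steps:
$n{\left(V \right)} = 8$ ($n{\left(V \right)} = 3 + 5 = 8$)
$c{\left(z \right)} = z + z \left(\frac{5}{4} - \frac{z}{2}\right)$ ($c{\left(z \right)} = \frac{\left(-5 + z\right) + z}{-4} z + z = \left(-5 + 2 z\right) \left(- \frac{1}{4}\right) z + z = \left(\frac{5}{4} - \frac{z}{2}\right) z + z = z \left(\frac{5}{4} - \frac{z}{2}\right) + z = z + z \left(\frac{5}{4} - \frac{z}{2}\right)$)
$c{\left(6 \right)} \left(6 + n{\left(7 \right)}\right) = \frac{1}{4} \cdot 6 \left(9 - 12\right) \left(6 + 8\right) = \frac{1}{4} \cdot 6 \left(9 - 12\right) 14 = \frac{1}{4} \cdot 6 \left(-3\right) 14 = \left(- \frac{9}{2}\right) 14 = -63$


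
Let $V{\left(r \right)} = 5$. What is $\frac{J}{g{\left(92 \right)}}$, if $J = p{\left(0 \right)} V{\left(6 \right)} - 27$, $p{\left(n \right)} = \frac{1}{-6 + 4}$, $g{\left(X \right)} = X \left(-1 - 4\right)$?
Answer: $\frac{59}{920} \approx 0.06413$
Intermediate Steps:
$g{\left(X \right)} = - 5 X$ ($g{\left(X \right)} = X \left(-5\right) = - 5 X$)
$p{\left(n \right)} = - \frac{1}{2}$ ($p{\left(n \right)} = \frac{1}{-2} = - \frac{1}{2}$)
$J = - \frac{59}{2}$ ($J = \left(- \frac{1}{2}\right) 5 - 27 = - \frac{5}{2} - 27 = - \frac{59}{2} \approx -29.5$)
$\frac{J}{g{\left(92 \right)}} = - \frac{59}{2 \left(\left(-5\right) 92\right)} = - \frac{59}{2 \left(-460\right)} = \left(- \frac{59}{2}\right) \left(- \frac{1}{460}\right) = \frac{59}{920}$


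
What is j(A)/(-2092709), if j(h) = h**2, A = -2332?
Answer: -5438224/2092709 ≈ -2.5987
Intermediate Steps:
j(A)/(-2092709) = (-2332)**2/(-2092709) = 5438224*(-1/2092709) = -5438224/2092709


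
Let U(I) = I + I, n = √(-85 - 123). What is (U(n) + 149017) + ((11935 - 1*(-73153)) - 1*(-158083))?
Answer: 392188 + 8*I*√13 ≈ 3.9219e+5 + 28.844*I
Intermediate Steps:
n = 4*I*√13 (n = √(-208) = 4*I*√13 ≈ 14.422*I)
U(I) = 2*I
(U(n) + 149017) + ((11935 - 1*(-73153)) - 1*(-158083)) = (2*(4*I*√13) + 149017) + ((11935 - 1*(-73153)) - 1*(-158083)) = (8*I*√13 + 149017) + ((11935 + 73153) + 158083) = (149017 + 8*I*√13) + (85088 + 158083) = (149017 + 8*I*√13) + 243171 = 392188 + 8*I*√13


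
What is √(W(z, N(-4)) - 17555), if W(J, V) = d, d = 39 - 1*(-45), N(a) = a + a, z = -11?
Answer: I*√17471 ≈ 132.18*I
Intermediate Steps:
N(a) = 2*a
d = 84 (d = 39 + 45 = 84)
W(J, V) = 84
√(W(z, N(-4)) - 17555) = √(84 - 17555) = √(-17471) = I*√17471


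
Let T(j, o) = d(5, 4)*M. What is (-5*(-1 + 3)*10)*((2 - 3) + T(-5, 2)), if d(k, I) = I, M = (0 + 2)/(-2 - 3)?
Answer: 260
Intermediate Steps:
M = -⅖ (M = 2/(-5) = 2*(-⅕) = -⅖ ≈ -0.40000)
T(j, o) = -8/5 (T(j, o) = 4*(-⅖) = -8/5)
(-5*(-1 + 3)*10)*((2 - 3) + T(-5, 2)) = (-5*(-1 + 3)*10)*((2 - 3) - 8/5) = (-5*2*10)*(-1 - 8/5) = -10*10*(-13/5) = -100*(-13/5) = 260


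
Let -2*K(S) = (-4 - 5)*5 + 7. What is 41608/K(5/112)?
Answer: 41608/19 ≈ 2189.9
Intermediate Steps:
K(S) = 19 (K(S) = -((-4 - 5)*5 + 7)/2 = -(-9*5 + 7)/2 = -(-45 + 7)/2 = -½*(-38) = 19)
41608/K(5/112) = 41608/19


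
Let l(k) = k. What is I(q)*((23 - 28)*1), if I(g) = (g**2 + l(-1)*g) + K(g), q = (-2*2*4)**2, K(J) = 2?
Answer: -326410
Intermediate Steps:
q = 256 (q = (-4*4)**2 = (-16)**2 = 256)
I(g) = 2 + g**2 - g (I(g) = (g**2 - g) + 2 = 2 + g**2 - g)
I(q)*((23 - 28)*1) = (2 + 256**2 - 1*256)*((23 - 28)*1) = (2 + 65536 - 256)*(-5*1) = 65282*(-5) = -326410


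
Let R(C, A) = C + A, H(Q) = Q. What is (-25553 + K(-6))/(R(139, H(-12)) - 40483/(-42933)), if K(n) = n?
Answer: -1097324547/5492974 ≈ -199.77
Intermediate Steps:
R(C, A) = A + C
(-25553 + K(-6))/(R(139, H(-12)) - 40483/(-42933)) = (-25553 - 6)/((-12 + 139) - 40483/(-42933)) = -25559/(127 - 40483*(-1/42933)) = -25559/(127 + 40483/42933) = -25559/5492974/42933 = -25559*42933/5492974 = -1097324547/5492974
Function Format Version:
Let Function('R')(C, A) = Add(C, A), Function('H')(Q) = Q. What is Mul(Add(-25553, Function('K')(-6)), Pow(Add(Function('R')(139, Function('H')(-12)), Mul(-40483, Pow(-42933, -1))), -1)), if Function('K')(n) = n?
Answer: Rational(-1097324547, 5492974) ≈ -199.77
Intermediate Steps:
Function('R')(C, A) = Add(A, C)
Mul(Add(-25553, Function('K')(-6)), Pow(Add(Function('R')(139, Function('H')(-12)), Mul(-40483, Pow(-42933, -1))), -1)) = Mul(Add(-25553, -6), Pow(Add(Add(-12, 139), Mul(-40483, Pow(-42933, -1))), -1)) = Mul(-25559, Pow(Add(127, Mul(-40483, Rational(-1, 42933))), -1)) = Mul(-25559, Pow(Add(127, Rational(40483, 42933)), -1)) = Mul(-25559, Pow(Rational(5492974, 42933), -1)) = Mul(-25559, Rational(42933, 5492974)) = Rational(-1097324547, 5492974)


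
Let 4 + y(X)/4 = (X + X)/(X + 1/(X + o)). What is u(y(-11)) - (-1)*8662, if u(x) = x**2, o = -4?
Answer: 60118742/6889 ≈ 8726.8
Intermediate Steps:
y(X) = -16 + 8*X/(X + 1/(-4 + X)) (y(X) = -16 + 4*((X + X)/(X + 1/(X - 4))) = -16 + 4*((2*X)/(X + 1/(-4 + X))) = -16 + 4*(2*X/(X + 1/(-4 + X))) = -16 + 8*X/(X + 1/(-4 + X)))
u(y(-11)) - (-1)*8662 = (8*(-2 - 1*(-11)**2 + 4*(-11))/(1 + (-11)**2 - 4*(-11)))**2 - (-1)*8662 = (8*(-2 - 1*121 - 44)/(1 + 121 + 44))**2 - 1*(-8662) = (8*(-2 - 121 - 44)/166)**2 + 8662 = (8*(1/166)*(-167))**2 + 8662 = (-668/83)**2 + 8662 = 446224/6889 + 8662 = 60118742/6889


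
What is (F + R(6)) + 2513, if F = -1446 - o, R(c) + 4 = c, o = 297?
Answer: 772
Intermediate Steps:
R(c) = -4 + c
F = -1743 (F = -1446 - 1*297 = -1446 - 297 = -1743)
(F + R(6)) + 2513 = (-1743 + (-4 + 6)) + 2513 = (-1743 + 2) + 2513 = -1741 + 2513 = 772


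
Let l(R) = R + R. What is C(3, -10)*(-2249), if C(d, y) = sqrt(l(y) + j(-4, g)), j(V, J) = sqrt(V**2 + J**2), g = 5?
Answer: -2249*I*sqrt(20 - sqrt(41)) ≈ -8293.0*I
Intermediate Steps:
l(R) = 2*R
j(V, J) = sqrt(J**2 + V**2)
C(d, y) = sqrt(sqrt(41) + 2*y) (C(d, y) = sqrt(2*y + sqrt(5**2 + (-4)**2)) = sqrt(2*y + sqrt(25 + 16)) = sqrt(2*y + sqrt(41)) = sqrt(sqrt(41) + 2*y))
C(3, -10)*(-2249) = sqrt(sqrt(41) + 2*(-10))*(-2249) = sqrt(sqrt(41) - 20)*(-2249) = sqrt(-20 + sqrt(41))*(-2249) = -2249*sqrt(-20 + sqrt(41))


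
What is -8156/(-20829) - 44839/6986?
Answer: -876973715/145511394 ≈ -6.0268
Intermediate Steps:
-8156/(-20829) - 44839/6986 = -8156*(-1/20829) - 44839*1/6986 = 8156/20829 - 44839/6986 = -876973715/145511394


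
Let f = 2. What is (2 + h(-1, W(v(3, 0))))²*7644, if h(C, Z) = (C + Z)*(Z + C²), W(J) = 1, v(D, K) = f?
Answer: 30576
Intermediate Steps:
v(D, K) = 2
(2 + h(-1, W(v(3, 0))))²*7644 = (2 + ((-1)³ + 1² - 1*1 + 1*(-1)²))²*7644 = (2 + (-1 + 1 - 1 + 1*1))²*7644 = (2 + (-1 + 1 - 1 + 1))²*7644 = (2 + 0)²*7644 = 2²*7644 = 4*7644 = 30576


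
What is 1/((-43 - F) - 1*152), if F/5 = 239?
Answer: -1/1390 ≈ -0.00071942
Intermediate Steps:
F = 1195 (F = 5*239 = 1195)
1/((-43 - F) - 1*152) = 1/((-43 - 1*1195) - 1*152) = 1/((-43 - 1195) - 152) = 1/(-1238 - 152) = 1/(-1390) = -1/1390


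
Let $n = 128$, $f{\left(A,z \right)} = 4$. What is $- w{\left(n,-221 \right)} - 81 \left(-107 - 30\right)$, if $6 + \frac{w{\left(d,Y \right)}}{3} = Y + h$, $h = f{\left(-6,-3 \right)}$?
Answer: $11766$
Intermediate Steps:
$h = 4$
$w{\left(d,Y \right)} = -6 + 3 Y$ ($w{\left(d,Y \right)} = -18 + 3 \left(Y + 4\right) = -18 + 3 \left(4 + Y\right) = -18 + \left(12 + 3 Y\right) = -6 + 3 Y$)
$- w{\left(n,-221 \right)} - 81 \left(-107 - 30\right) = - (-6 + 3 \left(-221\right)) - 81 \left(-107 - 30\right) = - (-6 - 663) - -11097 = \left(-1\right) \left(-669\right) + 11097 = 669 + 11097 = 11766$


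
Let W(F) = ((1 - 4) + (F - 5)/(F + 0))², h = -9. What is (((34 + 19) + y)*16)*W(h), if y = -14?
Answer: 35152/27 ≈ 1301.9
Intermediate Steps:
W(F) = (-3 + (-5 + F)/F)²
(((34 + 19) + y)*16)*W(h) = (((34 + 19) - 14)*16)*((5 + 2*(-9))²/(-9)²) = ((53 - 14)*16)*((5 - 18)²/81) = (39*16)*((1/81)*(-13)²) = 624*((1/81)*169) = 624*(169/81) = 35152/27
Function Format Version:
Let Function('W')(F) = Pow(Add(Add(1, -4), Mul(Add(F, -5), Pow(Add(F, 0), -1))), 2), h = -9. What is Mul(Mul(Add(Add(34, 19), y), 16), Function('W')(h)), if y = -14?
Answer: Rational(35152, 27) ≈ 1301.9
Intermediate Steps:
Function('W')(F) = Pow(Add(-3, Mul(Pow(F, -1), Add(-5, F))), 2) (Function('W')(F) = Pow(Add(-3, Mul(Add(-5, F), Pow(F, -1))), 2) = Pow(Add(-3, Mul(Pow(F, -1), Add(-5, F))), 2))
Mul(Mul(Add(Add(34, 19), y), 16), Function('W')(h)) = Mul(Mul(Add(Add(34, 19), -14), 16), Mul(Pow(-9, -2), Pow(Add(5, Mul(2, -9)), 2))) = Mul(Mul(Add(53, -14), 16), Mul(Rational(1, 81), Pow(Add(5, -18), 2))) = Mul(Mul(39, 16), Mul(Rational(1, 81), Pow(-13, 2))) = Mul(624, Mul(Rational(1, 81), 169)) = Mul(624, Rational(169, 81)) = Rational(35152, 27)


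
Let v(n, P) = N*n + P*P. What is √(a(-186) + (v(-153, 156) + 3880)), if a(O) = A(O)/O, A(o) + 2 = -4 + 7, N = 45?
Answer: √737967090/186 ≈ 146.05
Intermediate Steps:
v(n, P) = P² + 45*n (v(n, P) = 45*n + P*P = 45*n + P² = P² + 45*n)
A(o) = 1 (A(o) = -2 + (-4 + 7) = -2 + 3 = 1)
a(O) = 1/O
√(a(-186) + (v(-153, 156) + 3880)) = √(1/(-186) + ((156² + 45*(-153)) + 3880)) = √(-1/186 + ((24336 - 6885) + 3880)) = √(-1/186 + (17451 + 3880)) = √(-1/186 + 21331) = √(3967565/186) = √737967090/186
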